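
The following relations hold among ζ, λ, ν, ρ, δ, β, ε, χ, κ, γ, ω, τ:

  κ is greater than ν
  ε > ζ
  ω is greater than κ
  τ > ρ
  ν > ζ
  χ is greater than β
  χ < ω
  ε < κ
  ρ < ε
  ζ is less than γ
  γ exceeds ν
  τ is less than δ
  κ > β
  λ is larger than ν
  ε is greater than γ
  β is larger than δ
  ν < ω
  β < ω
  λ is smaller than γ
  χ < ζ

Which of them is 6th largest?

ν

The consecutive relations fix a unique order: ρ < τ < δ < β < χ < ζ < ν < λ < γ < ε < κ < ω.
Counting 6 from the largest end gives ν.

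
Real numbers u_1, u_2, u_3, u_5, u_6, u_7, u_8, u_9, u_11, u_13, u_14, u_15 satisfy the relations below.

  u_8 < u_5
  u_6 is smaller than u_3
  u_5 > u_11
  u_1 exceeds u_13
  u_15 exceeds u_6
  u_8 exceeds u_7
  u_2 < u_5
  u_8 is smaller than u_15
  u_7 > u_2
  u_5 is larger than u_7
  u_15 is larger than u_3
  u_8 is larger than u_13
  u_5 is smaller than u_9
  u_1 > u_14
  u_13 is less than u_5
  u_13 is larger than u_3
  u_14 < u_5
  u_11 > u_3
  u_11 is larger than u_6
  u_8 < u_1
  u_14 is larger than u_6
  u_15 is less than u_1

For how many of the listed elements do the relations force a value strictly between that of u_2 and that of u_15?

2

The relations place u_2 below u_15. An element lies strictly between them when it is forced above u_2 and also forced below u_15.
Above u_2: {u_7, u_8, u_5, u_9, u_1}. Below u_15: {u_6, u_3, u_7, u_13, u_8}.
Intersection: {u_7, u_8} — 2.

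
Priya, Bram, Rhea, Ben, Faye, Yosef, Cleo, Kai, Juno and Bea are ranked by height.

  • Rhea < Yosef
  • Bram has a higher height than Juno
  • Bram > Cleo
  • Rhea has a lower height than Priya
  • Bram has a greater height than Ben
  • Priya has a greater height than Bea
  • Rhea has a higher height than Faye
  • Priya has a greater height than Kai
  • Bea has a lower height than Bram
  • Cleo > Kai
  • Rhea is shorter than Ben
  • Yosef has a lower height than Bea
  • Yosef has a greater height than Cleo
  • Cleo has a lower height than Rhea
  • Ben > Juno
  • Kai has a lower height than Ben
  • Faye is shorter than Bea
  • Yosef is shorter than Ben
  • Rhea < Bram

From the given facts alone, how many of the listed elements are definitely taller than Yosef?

4

The elements the relations force above Yosef are Bea, Ben, Priya, Bram — no chain reaches any other.
That is 4.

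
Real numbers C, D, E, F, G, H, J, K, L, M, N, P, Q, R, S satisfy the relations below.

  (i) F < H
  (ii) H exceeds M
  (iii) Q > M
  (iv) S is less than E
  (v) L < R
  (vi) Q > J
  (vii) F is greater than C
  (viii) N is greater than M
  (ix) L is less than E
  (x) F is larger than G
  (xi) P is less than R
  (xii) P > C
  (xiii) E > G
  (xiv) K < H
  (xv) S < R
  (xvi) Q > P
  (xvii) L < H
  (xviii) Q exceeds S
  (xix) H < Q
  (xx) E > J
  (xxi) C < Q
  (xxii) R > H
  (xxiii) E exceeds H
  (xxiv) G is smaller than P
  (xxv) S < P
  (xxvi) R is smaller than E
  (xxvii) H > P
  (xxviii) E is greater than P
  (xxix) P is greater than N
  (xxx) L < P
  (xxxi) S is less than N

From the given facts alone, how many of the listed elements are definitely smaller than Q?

11

From Q the given relations immediately reach S, J, C, M, P, H.
From those, K, L, G, F, N — 11 in total.
No other element is forced below Q by the given relations, so the count is 11.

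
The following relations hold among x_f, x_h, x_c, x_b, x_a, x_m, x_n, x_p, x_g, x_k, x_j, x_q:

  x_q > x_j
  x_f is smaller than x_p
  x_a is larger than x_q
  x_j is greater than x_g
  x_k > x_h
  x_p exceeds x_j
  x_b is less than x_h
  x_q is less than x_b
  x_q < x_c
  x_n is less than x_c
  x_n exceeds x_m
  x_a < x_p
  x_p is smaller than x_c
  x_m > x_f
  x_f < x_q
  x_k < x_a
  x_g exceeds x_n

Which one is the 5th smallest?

x_j

The consecutive relations fix a unique order: x_f < x_m < x_n < x_g < x_j < x_q < x_b < x_h < x_k < x_a < x_p < x_c.
The 5th smallest is x_j.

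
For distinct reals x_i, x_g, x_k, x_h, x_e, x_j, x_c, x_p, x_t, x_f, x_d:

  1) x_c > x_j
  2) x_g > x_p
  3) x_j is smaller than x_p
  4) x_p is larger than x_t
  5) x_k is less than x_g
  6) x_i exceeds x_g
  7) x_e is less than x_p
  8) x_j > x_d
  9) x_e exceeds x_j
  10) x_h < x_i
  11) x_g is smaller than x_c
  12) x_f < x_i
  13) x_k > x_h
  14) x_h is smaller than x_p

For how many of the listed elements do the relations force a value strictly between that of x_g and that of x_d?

3

The relations place x_d below x_g. An element lies strictly between them when it is forced above x_d and also forced below x_g.
Above x_d: {x_j, x_e, x_p, x_i, x_c}. Below x_g: {x_h, x_j, x_t, x_e, x_p, x_k}.
Intersection: {x_j, x_e, x_p} — 3.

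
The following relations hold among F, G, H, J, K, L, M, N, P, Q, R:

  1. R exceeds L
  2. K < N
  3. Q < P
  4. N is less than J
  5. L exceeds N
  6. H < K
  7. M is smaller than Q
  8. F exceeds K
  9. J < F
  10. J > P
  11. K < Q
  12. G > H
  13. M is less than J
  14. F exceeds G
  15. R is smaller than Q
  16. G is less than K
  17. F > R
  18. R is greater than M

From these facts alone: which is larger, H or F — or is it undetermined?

H < G < K < N < L < R < Q < P < J < F, by transitivity through G, K, N, L, R, Q, P, J.
So F is larger.

F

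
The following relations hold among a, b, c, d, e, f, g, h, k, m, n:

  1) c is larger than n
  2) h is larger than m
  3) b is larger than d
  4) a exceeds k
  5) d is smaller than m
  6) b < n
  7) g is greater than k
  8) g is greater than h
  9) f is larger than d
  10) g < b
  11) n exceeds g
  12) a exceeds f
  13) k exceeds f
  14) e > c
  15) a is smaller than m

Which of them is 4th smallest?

Piecing the relations together gives one ordering: d < f < k < a < m < h < g < b < n < c < e.
Counting 4 from the smallest end gives a.

a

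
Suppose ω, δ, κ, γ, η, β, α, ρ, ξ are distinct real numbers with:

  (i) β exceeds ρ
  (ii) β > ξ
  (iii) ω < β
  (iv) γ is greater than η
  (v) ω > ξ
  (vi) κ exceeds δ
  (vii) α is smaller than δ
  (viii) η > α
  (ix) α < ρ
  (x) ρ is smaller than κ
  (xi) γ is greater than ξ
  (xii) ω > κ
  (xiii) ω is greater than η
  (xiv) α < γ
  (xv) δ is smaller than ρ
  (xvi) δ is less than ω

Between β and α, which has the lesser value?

α

Following the relations from α: α < δ < ρ < κ < ω < β.
So α < β; α is the smaller of the two.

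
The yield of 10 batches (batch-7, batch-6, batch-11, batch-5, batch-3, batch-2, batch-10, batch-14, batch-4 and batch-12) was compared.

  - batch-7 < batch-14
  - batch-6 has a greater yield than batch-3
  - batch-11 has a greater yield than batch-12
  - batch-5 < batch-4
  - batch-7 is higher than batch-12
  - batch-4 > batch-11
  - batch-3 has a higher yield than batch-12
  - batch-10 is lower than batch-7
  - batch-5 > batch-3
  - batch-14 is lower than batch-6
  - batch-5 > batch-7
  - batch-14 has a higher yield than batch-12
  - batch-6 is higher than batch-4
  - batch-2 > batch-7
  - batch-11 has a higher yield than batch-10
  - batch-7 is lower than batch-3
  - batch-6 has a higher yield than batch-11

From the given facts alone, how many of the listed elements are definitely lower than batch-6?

Directly below batch-6: batch-11, batch-3, batch-14, batch-4.
One step further: batch-10, batch-12, batch-7, batch-5 (8 so far).
Nothing else is reachable below batch-6; 8 in all.

8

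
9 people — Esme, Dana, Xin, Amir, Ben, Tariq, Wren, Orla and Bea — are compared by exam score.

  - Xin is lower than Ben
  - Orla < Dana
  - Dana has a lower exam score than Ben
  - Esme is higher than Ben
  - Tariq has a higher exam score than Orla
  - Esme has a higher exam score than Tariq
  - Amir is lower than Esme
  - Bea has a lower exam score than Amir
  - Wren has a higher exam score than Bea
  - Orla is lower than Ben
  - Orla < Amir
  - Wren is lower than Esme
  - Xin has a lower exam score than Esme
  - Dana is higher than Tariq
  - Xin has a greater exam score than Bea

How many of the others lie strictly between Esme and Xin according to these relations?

Chaining upward from Xin reaches: Ben.
Chaining downward from Esme reaches: Bea, Orla, Wren, Tariq, Dana, Ben, Amir.
Strictly between Xin and Esme are those in both lists: Ben — 1 element.

1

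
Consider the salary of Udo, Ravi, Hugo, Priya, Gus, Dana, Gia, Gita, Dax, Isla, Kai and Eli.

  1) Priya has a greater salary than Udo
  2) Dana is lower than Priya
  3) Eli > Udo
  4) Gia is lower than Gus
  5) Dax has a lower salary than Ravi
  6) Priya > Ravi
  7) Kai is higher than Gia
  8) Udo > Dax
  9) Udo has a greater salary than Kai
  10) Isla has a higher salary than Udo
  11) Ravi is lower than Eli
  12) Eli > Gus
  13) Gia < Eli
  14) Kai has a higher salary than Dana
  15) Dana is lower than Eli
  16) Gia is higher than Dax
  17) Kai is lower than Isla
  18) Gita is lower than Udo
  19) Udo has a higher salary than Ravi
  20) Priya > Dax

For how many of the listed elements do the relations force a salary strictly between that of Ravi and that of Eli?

1

Chaining upward from Ravi reaches: Udo, Isla, Priya.
Chaining downward from Eli reaches: Dana, Dax, Gia, Gus, Gita, Kai, Udo.
Strictly between Ravi and Eli are those in both lists: Udo — 1 element.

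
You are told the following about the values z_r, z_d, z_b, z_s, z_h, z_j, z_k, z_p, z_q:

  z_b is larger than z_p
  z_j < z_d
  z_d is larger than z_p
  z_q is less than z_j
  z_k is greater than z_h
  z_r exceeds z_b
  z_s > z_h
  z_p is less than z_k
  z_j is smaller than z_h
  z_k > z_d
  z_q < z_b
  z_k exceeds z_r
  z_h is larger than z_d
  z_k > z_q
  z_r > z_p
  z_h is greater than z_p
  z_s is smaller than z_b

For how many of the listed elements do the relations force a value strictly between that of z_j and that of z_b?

3

The relations place z_j below z_b. An element lies strictly between them when it is forced above z_j and also forced below z_b.
Above z_j: {z_d, z_h, z_s, z_r, z_k}. Below z_b: {z_q, z_p, z_d, z_h, z_s}.
Intersection: {z_d, z_h, z_s} — 3.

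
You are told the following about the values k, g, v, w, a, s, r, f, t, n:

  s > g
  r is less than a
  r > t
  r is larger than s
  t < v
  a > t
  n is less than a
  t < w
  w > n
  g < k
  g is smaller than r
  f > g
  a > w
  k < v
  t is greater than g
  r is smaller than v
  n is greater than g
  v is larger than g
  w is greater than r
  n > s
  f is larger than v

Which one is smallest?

Chaining upward from g: directly above it, s, n, k, t, r, v, f; then w, a.
That covers every other element, and nothing is given below g, so g is the smallest.

g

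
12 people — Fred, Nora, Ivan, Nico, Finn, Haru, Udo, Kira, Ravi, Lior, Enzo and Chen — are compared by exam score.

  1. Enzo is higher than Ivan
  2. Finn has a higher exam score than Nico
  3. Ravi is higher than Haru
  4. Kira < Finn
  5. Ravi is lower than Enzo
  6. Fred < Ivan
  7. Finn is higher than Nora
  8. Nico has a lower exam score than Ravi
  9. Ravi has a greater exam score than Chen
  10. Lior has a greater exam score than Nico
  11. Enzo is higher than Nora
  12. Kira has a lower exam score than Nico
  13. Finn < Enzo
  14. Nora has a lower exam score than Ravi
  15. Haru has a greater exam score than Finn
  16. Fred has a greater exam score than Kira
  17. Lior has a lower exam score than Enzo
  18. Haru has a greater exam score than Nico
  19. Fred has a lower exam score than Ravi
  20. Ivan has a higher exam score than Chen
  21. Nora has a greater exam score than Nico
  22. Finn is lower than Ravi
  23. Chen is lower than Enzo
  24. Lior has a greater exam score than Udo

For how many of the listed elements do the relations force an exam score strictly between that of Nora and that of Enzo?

3

Chaining upward from Nora reaches: Finn, Haru, Ravi.
Chaining downward from Enzo reaches: Kira, Nico, Fred, Udo, Finn, Haru, Chen, Lior, Ravi, Ivan.
Strictly between Nora and Enzo are those in both lists: Finn, Haru, Ravi — 3 elements.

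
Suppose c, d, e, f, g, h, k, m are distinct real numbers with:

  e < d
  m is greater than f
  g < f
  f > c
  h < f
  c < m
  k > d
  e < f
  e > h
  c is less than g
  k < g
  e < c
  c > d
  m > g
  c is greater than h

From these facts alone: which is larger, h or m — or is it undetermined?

m

h < e < d < c < f < m, by transitivity through e, d, c, f.
So m is larger.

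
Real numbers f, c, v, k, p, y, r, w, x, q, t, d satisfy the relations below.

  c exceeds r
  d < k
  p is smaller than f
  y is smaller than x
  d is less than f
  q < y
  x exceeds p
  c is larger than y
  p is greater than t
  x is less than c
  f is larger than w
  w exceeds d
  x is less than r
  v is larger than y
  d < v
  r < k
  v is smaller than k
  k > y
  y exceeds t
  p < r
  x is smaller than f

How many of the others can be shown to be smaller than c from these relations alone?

Directly below c: y, x, r.
One step further: t, q, p (6 so far).
Nothing else is reachable below c; 6 in all.

6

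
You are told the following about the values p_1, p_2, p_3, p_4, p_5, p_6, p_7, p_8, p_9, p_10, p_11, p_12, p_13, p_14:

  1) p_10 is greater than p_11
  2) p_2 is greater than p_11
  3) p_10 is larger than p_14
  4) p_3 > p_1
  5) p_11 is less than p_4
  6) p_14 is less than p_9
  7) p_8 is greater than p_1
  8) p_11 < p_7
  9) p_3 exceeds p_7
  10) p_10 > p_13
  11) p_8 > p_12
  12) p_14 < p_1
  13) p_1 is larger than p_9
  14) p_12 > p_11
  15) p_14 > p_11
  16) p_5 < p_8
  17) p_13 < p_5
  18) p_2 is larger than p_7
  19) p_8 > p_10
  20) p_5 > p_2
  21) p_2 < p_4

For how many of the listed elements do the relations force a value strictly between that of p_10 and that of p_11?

1

The relations place p_11 below p_10. An element lies strictly between them when it is forced above p_11 and also forced below p_10.
Above p_11: {p_14, p_9, p_7, p_2, p_1, p_12, p_4, p_5, p_3, p_8}. Below p_10: {p_14, p_13}.
Intersection: {p_14} — 1.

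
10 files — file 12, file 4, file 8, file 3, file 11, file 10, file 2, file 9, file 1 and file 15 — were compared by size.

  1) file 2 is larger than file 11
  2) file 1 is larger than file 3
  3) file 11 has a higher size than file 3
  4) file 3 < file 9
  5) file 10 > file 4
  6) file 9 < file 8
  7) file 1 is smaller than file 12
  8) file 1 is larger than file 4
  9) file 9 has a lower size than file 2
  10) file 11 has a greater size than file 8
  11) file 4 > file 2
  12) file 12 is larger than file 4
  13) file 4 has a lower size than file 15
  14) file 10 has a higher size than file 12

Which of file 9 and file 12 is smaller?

The relevant relations are file 9 < file 8; file 8 < file 11; file 11 < file 2; file 2 < file 4; file 4 < file 1; file 1 < file 12.
Chaining these gives file 9 < file 8 < file 11 < file 2 < file 4 < file 1 < file 12.
So file 9 < file 12; file 9 is the smaller of the two.

file 9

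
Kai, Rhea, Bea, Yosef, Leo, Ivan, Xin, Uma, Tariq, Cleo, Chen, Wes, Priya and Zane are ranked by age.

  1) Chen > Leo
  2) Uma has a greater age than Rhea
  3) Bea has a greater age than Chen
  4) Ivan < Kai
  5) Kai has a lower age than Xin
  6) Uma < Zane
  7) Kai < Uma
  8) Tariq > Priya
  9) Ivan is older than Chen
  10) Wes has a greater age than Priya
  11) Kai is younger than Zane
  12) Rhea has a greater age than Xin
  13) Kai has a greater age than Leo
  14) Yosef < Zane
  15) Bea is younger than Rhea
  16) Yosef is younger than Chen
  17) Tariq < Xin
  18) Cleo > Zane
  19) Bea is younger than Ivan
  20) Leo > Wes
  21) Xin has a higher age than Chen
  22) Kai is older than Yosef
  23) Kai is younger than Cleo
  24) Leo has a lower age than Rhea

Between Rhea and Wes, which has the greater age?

Rhea

Following the relations from Wes: Wes < Leo < Chen < Bea < Ivan < Kai < Xin < Rhea.
So Wes < Rhea; Rhea is the older of the two.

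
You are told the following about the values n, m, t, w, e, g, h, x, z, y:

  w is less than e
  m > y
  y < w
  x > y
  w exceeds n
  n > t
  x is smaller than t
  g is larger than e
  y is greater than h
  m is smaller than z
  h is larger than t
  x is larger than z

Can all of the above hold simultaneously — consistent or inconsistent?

Chaining the given relations yields h < y < m < z < x < t, so h < t. But one relation states t < h. These cannot both hold.

inconsistent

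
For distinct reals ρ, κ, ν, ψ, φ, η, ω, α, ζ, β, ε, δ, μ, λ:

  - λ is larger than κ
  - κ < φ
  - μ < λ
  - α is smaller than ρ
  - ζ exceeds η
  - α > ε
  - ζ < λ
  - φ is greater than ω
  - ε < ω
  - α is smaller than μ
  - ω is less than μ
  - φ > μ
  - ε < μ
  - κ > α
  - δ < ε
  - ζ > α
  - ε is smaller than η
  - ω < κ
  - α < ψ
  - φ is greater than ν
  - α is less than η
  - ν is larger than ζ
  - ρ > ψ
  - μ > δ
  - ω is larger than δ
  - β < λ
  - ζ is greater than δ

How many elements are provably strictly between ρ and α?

The relations place α below ρ. An element lies strictly between them when it is forced above α and also forced below ρ.
Above α: {η, κ, μ, ψ, ζ, ν, λ, φ}. Below ρ: {δ, ε, ψ}.
Intersection: {ψ} — 1.

1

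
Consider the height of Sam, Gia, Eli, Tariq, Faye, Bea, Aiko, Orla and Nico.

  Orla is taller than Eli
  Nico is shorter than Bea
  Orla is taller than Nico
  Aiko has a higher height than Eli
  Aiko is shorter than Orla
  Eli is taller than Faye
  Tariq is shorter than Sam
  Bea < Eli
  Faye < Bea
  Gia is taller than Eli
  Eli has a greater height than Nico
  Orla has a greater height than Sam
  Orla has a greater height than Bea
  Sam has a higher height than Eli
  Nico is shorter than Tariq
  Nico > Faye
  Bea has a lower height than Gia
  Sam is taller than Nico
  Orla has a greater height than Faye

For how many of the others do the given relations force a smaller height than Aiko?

The elements the relations force below Aiko are Faye, Nico, Bea, Eli — no chain reaches any other.
That is 4.

4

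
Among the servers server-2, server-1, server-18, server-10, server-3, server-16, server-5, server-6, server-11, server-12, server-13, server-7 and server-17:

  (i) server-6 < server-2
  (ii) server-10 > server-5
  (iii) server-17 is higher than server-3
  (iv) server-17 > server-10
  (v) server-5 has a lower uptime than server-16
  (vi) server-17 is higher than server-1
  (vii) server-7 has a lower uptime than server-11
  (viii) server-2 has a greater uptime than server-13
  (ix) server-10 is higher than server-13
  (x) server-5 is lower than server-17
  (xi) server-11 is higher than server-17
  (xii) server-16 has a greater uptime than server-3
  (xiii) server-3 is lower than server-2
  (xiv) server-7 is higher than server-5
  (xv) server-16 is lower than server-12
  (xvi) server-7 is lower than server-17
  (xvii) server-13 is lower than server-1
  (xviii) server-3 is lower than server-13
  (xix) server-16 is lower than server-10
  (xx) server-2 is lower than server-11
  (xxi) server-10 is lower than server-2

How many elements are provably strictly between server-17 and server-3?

The relations place server-3 below server-17. An element lies strictly between them when it is forced above server-3 and also forced below server-17.
Above server-3: {server-13, server-16, server-10, server-1, server-2, server-12, server-11}. Below server-17: {server-5, server-13, server-16, server-7, server-10, server-1}.
Intersection: {server-13, server-16, server-10, server-1} — 4.

4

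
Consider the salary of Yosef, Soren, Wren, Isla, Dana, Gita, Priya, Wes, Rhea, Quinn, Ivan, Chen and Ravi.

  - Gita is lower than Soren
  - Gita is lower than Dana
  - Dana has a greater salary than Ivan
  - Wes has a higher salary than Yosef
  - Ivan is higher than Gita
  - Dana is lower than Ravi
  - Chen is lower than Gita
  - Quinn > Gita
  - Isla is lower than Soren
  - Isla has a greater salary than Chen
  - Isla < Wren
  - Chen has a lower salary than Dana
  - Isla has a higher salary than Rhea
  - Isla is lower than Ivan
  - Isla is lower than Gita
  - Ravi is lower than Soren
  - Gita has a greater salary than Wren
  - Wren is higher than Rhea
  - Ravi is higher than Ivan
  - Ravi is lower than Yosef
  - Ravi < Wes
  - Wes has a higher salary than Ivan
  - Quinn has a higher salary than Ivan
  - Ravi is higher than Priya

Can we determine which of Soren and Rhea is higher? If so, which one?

Soren

Following the relations from Rhea: Rhea < Wren < Gita < Ivan < Dana < Ravi < Soren.
So Soren is higher.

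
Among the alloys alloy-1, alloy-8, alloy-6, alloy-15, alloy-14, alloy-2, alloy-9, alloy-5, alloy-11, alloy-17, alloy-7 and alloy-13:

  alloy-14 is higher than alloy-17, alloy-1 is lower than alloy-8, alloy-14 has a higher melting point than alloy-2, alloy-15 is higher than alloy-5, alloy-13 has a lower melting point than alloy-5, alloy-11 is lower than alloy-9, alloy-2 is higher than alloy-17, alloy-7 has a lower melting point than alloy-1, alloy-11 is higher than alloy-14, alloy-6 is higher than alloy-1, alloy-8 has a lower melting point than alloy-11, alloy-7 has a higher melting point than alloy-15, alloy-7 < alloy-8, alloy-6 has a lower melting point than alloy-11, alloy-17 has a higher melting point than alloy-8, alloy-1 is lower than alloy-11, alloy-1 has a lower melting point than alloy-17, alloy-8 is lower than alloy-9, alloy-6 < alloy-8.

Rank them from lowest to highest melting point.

alloy-13 < alloy-5 < alloy-15 < alloy-7 < alloy-1 < alloy-6 < alloy-8 < alloy-17 < alloy-2 < alloy-14 < alloy-11 < alloy-9

Nothing is placed below alloy-13, so it is least; from there alloy-13 < alloy-5; alloy-5 < alloy-15; alloy-15 < alloy-7; alloy-7 < alloy-1; alloy-1 < alloy-6; alloy-6 < alloy-8; alloy-8 < alloy-17; alloy-17 < alloy-2; alloy-2 < alloy-14; alloy-14 < alloy-11; alloy-11 < alloy-9, each given directly.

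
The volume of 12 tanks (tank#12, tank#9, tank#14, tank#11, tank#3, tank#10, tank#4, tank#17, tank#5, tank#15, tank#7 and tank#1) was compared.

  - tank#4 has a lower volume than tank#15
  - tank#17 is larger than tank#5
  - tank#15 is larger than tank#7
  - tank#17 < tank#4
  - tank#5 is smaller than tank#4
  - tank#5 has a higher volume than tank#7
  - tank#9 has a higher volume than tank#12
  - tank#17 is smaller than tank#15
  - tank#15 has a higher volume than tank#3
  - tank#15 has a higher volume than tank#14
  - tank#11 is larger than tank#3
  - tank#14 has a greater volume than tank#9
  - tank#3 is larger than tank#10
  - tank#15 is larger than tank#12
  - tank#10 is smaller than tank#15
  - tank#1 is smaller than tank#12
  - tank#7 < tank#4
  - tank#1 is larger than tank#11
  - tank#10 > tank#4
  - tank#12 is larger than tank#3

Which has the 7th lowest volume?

Chaining the given pairs: tank#7 < tank#5 < tank#17 < tank#4 < tank#10 < tank#3 < tank#11 < tank#1 < tank#12 < tank#9 < tank#14 < tank#15.
Counting 7 from the smallest end gives tank#11.

tank#11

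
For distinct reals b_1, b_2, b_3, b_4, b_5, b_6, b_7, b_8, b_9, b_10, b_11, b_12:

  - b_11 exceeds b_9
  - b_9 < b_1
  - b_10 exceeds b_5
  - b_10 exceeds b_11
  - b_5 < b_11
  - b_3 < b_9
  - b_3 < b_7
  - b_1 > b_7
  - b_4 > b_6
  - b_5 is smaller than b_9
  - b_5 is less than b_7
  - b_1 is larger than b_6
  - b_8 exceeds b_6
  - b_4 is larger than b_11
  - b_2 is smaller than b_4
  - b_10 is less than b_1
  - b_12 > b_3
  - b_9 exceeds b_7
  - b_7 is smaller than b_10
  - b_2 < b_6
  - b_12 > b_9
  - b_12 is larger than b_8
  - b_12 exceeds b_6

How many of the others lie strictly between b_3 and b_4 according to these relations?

3

Chaining upward from b_3 reaches: b_7, b_9, b_11, b_10, b_1, b_12.
Chaining downward from b_4 reaches: b_2, b_5, b_7, b_9, b_11, b_6.
Strictly between b_3 and b_4 are those in both lists: b_7, b_9, b_11 — 3 elements.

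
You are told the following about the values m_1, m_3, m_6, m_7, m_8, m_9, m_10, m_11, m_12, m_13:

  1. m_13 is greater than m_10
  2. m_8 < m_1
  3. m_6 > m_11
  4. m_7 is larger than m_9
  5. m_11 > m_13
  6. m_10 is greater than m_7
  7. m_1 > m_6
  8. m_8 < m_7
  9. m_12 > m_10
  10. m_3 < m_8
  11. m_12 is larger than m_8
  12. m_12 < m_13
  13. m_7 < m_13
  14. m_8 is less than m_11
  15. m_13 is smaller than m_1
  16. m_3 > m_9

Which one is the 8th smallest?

m_11

Piecing the relations together gives one ordering: m_9 < m_3 < m_8 < m_7 < m_10 < m_12 < m_13 < m_11 < m_6 < m_1.
Counting 8 from the smallest end gives m_11.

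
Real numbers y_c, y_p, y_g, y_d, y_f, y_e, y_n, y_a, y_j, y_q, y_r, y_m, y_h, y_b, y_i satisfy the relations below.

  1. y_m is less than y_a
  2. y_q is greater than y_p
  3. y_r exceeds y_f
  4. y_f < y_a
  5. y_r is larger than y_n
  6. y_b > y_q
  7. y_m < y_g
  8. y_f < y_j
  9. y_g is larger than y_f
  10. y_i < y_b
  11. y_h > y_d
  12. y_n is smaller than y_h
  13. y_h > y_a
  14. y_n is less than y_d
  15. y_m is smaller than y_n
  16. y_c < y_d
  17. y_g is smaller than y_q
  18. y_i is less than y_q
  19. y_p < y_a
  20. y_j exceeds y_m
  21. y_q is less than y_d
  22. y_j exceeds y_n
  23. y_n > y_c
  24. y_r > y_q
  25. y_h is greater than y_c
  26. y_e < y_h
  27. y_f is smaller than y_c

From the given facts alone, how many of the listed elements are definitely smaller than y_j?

4

The elements the relations force below y_j are y_f, y_m, y_c, y_n — no chain reaches any other.
That is 4.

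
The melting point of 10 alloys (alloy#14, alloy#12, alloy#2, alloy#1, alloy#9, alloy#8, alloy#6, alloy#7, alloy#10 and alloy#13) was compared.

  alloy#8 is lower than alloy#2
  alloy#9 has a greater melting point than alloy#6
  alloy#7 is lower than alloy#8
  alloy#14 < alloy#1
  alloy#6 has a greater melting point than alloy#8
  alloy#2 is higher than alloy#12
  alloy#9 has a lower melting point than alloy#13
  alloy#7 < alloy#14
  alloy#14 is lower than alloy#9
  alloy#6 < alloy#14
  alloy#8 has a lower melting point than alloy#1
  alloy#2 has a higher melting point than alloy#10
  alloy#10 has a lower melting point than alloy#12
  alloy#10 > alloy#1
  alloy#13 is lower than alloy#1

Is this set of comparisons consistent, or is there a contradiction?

consistent

Every relation is compatible with alloy#7 < alloy#8 < alloy#6 < alloy#14 < alloy#9 < alloy#13 < alloy#1 < alloy#10 < alloy#12 < alloy#2; the set is consistent.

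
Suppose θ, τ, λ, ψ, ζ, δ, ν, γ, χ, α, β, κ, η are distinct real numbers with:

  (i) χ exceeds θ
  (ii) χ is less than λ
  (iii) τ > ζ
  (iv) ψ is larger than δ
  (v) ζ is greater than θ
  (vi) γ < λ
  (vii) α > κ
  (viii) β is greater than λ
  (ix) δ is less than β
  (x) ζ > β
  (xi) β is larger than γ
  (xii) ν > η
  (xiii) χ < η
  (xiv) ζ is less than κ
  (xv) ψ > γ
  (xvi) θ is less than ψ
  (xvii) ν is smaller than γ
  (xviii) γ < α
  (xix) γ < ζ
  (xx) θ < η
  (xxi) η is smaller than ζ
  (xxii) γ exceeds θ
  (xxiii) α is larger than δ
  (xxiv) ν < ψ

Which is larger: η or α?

η < ν and ν < γ give η < γ.
Then γ < λ extends the chain to λ.
Then λ < β extends the chain to β.
Then β < ζ extends the chain to ζ.
Then ζ < κ extends the chain to κ.
With κ < α: η < ν < γ < λ < β < ζ < κ < α.
So η < α; α is the larger of the two.

α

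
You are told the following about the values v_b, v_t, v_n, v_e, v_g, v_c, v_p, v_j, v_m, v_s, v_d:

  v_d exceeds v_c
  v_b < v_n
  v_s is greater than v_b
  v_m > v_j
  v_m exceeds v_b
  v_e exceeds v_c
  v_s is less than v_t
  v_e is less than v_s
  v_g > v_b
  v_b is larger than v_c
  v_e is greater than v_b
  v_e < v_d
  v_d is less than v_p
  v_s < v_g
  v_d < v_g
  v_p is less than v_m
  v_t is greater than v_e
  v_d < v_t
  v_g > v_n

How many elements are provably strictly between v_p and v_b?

Chaining upward from v_b reaches: v_e, v_n, v_d, v_m, v_s, v_t, v_g.
Chaining downward from v_p reaches: v_c, v_e, v_d.
Strictly between v_b and v_p are those in both lists: v_e, v_d — 2 elements.

2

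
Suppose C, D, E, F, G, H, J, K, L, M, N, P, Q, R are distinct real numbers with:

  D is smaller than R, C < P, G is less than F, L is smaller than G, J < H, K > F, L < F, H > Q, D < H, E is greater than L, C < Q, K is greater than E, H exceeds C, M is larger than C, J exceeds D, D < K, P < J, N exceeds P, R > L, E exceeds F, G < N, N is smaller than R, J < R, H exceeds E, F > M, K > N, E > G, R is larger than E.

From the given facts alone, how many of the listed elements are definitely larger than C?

The elements the relations force above C are M, P, F, J, N, E, K, Q, R, H — no chain reaches any other.
That is 10.

10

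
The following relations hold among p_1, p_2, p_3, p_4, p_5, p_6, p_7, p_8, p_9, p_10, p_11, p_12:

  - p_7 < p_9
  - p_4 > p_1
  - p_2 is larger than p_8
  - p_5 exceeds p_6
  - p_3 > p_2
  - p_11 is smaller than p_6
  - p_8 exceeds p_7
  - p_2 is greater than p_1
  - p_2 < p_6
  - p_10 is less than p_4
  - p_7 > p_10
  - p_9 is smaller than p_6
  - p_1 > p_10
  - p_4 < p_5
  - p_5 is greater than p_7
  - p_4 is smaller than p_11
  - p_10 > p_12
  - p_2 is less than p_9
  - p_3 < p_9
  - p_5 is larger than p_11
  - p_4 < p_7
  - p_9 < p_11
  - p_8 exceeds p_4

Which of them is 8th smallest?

Chaining the given pairs: p_12 < p_10 < p_1 < p_4 < p_7 < p_8 < p_2 < p_3 < p_9 < p_11 < p_6 < p_5.
Counting 8 from the smallest end gives p_3.

p_3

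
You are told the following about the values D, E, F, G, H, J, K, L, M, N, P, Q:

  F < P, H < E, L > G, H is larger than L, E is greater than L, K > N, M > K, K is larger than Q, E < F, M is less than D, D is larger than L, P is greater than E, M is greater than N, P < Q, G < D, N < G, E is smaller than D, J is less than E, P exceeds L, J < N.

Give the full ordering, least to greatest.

Each adjacent pair is fixed by a given relation: J < N; N < G; G < L; L < H; H < E; E < F; F < P; P < Q; Q < K; K < M; M < D. Chaining them end to end gives the full order.

J < N < G < L < H < E < F < P < Q < K < M < D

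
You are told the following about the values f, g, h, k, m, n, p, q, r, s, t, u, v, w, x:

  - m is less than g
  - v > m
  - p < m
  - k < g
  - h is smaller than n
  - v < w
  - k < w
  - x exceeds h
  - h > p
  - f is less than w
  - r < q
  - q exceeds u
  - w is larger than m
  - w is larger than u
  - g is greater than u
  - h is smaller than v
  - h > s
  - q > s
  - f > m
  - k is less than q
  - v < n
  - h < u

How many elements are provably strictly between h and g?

1

The relations place h below g. An element lies strictly between them when it is forced above h and also forced below g.
Above h: {u, v, x, n, w, q}. Below g: {s, p, m, u, k}.
Intersection: {u} — 1.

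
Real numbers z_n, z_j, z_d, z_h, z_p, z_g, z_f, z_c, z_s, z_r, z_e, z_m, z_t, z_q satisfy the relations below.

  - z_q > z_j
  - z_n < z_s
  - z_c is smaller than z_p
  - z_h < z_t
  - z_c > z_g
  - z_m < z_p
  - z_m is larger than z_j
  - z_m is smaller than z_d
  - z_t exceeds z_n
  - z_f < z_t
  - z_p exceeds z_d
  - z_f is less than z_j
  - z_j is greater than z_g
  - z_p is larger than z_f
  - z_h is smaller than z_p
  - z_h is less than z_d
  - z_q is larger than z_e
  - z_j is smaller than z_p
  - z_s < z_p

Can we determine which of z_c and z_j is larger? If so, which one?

undetermined

Following every chain through z_j: above z_j we get z_m, z_d, z_p, z_q; below z_j we get z_g, z_f.
z_c is not reached, and no chain runs the other way from z_c to z_j.
So the given relations leave the order of z_j and z_c undetermined.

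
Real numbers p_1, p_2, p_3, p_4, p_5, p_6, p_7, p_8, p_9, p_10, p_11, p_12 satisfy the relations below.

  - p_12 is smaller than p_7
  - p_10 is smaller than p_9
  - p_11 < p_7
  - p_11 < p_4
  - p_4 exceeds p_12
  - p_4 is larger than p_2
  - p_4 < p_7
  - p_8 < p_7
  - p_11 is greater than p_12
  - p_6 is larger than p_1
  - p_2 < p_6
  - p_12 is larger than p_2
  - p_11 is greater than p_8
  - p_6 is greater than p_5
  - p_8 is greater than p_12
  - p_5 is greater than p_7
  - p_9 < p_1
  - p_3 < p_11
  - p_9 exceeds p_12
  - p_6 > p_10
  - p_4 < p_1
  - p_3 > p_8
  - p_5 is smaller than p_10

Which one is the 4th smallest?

Chaining the given pairs: p_2 < p_12 < p_8 < p_3 < p_11 < p_4 < p_7 < p_5 < p_10 < p_9 < p_1 < p_6.
The 4th smallest is p_3.

p_3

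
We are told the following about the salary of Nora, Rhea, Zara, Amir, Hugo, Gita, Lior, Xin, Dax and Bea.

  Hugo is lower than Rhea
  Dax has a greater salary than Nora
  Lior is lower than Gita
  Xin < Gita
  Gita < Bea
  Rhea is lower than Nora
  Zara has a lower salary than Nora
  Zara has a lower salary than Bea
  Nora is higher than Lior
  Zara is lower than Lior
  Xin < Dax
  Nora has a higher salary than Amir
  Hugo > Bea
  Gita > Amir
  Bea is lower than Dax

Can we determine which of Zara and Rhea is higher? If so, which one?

Following the relations from Zara: Zara < Lior < Gita < Bea < Hugo < Rhea.
So Rhea is higher.

Rhea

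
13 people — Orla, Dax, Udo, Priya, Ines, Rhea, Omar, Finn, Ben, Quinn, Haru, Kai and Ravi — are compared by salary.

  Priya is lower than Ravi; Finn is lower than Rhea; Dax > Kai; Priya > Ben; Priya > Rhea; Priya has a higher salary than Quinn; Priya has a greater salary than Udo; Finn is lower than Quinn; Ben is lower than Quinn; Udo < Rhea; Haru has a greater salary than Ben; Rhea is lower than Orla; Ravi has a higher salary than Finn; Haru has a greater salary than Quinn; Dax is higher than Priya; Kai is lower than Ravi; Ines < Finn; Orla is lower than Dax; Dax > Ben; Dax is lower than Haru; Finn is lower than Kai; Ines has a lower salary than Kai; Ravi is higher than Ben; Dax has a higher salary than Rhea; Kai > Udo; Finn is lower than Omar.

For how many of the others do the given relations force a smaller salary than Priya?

6

The elements the relations force below Priya are Udo, Ines, Ben, Finn, Rhea, Quinn — no chain reaches any other.
That is 6.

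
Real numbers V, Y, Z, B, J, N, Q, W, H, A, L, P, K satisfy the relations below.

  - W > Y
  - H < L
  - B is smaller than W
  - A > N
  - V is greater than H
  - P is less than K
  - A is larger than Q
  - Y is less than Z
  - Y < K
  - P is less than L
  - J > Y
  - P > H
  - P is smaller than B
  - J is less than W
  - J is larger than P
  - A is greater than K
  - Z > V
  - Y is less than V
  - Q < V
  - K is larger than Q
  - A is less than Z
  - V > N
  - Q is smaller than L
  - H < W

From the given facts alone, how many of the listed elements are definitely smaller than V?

4

From V the given relations immediately reach Y, H, Q, N.
Nothing else is reachable below V; 4 in all.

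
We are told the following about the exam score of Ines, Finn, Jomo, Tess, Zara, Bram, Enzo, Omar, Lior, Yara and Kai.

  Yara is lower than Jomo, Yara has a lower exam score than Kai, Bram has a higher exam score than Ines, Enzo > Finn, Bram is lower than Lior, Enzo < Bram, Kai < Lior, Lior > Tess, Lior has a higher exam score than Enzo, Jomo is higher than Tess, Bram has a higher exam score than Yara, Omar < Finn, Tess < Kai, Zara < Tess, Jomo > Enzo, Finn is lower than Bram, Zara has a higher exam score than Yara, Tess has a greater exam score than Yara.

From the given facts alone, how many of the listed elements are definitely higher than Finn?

Directly above Finn: Enzo, Bram.
One step further: Jomo, Lior (4 so far).
No other element is forced above Finn by the given relations, so the count is 4.

4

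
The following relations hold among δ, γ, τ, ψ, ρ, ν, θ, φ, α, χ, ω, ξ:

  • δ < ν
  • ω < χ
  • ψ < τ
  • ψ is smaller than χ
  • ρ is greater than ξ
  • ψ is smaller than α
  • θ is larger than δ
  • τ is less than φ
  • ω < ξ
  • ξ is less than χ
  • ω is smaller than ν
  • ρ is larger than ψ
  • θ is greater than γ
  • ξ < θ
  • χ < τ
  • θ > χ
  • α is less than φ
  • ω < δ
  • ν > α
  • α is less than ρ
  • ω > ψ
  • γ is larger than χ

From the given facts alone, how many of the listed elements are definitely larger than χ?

4

The elements the relations force above χ are γ, θ, τ, φ — no chain reaches any other.
That is 4.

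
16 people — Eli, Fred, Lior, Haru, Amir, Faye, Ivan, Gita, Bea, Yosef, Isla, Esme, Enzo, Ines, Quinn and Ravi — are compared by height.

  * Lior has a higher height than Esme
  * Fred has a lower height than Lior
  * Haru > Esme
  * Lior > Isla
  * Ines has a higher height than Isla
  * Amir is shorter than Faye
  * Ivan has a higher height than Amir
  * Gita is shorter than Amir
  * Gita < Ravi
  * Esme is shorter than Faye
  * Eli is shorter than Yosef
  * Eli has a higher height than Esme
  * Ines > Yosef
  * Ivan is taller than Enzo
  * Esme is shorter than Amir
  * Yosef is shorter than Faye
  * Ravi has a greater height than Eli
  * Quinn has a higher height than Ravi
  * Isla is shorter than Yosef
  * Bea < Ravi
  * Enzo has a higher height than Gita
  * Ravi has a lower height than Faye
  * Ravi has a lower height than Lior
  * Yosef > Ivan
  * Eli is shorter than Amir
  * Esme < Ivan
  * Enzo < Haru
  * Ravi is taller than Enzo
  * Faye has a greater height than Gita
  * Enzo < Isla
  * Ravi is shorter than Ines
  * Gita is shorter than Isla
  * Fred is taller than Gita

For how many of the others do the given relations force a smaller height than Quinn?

6

From Quinn the given relations immediately reach Ravi.
From those, Eli, Bea, Gita, Enzo — 5 in total.
From those, Esme — 6 in total.
Nothing else is reachable below Quinn; 6 in all.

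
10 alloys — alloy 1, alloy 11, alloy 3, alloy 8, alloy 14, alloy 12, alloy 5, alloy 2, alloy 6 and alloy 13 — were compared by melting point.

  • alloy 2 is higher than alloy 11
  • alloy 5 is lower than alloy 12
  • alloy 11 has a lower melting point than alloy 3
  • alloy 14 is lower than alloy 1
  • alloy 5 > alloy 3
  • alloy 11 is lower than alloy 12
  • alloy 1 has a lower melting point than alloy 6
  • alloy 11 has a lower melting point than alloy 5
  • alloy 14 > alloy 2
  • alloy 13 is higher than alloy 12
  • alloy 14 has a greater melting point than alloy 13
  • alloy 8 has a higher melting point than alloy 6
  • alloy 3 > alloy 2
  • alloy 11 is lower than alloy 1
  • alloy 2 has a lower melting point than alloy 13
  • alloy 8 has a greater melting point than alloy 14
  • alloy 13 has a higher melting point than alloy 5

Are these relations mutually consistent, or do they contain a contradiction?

consistent

The single ordering alloy 11 < alloy 2 < alloy 3 < alloy 5 < alloy 12 < alloy 13 < alloy 14 < alloy 1 < alloy 6 < alloy 8 satisfies every listed relation, so no contradiction arises.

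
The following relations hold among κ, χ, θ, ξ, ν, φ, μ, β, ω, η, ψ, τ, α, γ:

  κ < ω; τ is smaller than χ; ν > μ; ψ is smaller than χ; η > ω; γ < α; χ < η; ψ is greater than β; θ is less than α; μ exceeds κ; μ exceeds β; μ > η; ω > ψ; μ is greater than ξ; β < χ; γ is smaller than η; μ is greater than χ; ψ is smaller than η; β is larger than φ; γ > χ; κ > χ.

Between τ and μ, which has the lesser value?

Link the given pairs in sequence: τ < χ; χ < κ; κ < ω; ω < η; η < μ.
Together: τ < χ < κ < ω < η < μ.
So τ < μ; τ is the smaller of the two.

τ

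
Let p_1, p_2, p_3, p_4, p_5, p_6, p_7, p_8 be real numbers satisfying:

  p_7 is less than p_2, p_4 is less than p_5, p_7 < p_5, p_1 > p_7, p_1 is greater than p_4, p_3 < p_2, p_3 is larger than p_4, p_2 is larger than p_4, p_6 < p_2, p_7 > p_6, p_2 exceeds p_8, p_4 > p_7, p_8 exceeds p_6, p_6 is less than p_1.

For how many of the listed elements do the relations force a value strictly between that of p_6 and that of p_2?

Chaining upward from p_6 reaches: p_7, p_4, p_8, p_1, p_5, p_3.
Chaining downward from p_2 reaches: p_7, p_4, p_8, p_3.
Strictly between p_6 and p_2 are those in both lists: p_7, p_4, p_8, p_3 — 4 elements.

4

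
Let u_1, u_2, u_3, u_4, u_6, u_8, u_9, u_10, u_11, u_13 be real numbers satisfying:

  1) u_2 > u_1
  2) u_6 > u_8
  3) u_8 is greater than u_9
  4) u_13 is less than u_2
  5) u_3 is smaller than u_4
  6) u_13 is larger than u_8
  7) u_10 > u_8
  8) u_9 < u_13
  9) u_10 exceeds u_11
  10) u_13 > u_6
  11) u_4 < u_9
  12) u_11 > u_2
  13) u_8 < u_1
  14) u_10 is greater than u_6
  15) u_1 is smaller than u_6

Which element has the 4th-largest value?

u_13

Chaining the given pairs: u_3 < u_4 < u_9 < u_8 < u_1 < u_6 < u_13 < u_2 < u_11 < u_10.
The 4th largest is u_13.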